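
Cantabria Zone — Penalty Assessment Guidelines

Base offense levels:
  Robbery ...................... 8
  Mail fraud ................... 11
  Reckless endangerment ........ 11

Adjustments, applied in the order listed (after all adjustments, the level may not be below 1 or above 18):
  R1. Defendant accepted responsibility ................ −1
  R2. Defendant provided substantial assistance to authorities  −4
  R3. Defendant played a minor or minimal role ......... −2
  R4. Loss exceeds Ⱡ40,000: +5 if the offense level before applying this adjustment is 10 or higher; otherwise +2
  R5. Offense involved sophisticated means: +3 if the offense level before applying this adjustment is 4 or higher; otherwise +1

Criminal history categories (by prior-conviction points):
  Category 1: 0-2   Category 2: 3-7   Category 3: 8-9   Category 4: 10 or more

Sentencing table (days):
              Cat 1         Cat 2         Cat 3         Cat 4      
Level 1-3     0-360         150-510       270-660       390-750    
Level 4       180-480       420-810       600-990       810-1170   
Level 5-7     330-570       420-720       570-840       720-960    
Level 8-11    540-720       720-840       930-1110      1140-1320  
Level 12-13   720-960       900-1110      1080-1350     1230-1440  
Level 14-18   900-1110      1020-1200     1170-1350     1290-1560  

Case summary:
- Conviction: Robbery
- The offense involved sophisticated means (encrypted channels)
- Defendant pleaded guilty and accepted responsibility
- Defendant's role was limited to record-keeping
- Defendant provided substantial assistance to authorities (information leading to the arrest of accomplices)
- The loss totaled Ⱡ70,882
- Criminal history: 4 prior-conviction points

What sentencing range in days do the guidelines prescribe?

420-810 days

Base offense level for robbery: 8.
R1 applies: 8 − 1 = 7.
R2 applies: 7 − 4 = 3.
R3 applies: 3 − 2 = 1.
R4 applies (level before this adjustment is 1 < 10, so +2): 1 + 2 = 3.
R5 applies (level before this adjustment is 3 < 4, so +1): 3 + 1 = 4.
Final offense level: 4.
Criminal history: 4 prior points → Category 2 (3-7).
Level 4 falls in the 4 band.
Grid: Level 4 × Category 2 = 420-810 days.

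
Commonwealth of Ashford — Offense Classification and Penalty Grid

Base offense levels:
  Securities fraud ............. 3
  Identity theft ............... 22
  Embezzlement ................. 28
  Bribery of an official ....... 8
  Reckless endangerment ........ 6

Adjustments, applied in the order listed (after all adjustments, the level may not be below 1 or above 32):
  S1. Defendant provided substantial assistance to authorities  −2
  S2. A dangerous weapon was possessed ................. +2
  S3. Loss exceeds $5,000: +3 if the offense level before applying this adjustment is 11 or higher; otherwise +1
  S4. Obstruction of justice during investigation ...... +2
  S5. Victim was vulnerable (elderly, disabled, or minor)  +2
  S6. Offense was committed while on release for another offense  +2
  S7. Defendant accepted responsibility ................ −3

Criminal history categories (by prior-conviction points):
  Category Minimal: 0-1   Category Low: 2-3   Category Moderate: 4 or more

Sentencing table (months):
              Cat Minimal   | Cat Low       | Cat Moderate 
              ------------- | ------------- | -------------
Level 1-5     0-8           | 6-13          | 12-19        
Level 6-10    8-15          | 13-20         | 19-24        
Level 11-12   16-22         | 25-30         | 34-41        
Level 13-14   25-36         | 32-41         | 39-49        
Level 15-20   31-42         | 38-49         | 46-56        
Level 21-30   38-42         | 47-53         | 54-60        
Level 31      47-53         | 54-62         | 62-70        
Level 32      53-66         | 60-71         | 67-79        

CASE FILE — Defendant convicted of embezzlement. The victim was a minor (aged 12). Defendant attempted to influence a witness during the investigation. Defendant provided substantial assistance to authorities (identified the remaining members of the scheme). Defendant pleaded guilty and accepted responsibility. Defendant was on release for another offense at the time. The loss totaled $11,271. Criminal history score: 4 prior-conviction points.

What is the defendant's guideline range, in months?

67-79 months

Base offense level for embezzlement: 28.
S1 applies: 28 − 2 = 26.
S2 does not apply.
S3 applies (level before this adjustment is 26 ≥ 11, so +3): 26 + 3 = 29.
S4 applies: 29 + 2 = 31.
S5 applies: 31 + 2 = 33.
S6 applies: 33 + 2 = 35.
S7 applies: 35 − 3 = 32.
Final offense level: 32.
Criminal history: 4 prior points → Category Moderate (4+).
Level 32 falls in the 32 band.
Grid: Level 32 × Category Moderate = 67-79 months.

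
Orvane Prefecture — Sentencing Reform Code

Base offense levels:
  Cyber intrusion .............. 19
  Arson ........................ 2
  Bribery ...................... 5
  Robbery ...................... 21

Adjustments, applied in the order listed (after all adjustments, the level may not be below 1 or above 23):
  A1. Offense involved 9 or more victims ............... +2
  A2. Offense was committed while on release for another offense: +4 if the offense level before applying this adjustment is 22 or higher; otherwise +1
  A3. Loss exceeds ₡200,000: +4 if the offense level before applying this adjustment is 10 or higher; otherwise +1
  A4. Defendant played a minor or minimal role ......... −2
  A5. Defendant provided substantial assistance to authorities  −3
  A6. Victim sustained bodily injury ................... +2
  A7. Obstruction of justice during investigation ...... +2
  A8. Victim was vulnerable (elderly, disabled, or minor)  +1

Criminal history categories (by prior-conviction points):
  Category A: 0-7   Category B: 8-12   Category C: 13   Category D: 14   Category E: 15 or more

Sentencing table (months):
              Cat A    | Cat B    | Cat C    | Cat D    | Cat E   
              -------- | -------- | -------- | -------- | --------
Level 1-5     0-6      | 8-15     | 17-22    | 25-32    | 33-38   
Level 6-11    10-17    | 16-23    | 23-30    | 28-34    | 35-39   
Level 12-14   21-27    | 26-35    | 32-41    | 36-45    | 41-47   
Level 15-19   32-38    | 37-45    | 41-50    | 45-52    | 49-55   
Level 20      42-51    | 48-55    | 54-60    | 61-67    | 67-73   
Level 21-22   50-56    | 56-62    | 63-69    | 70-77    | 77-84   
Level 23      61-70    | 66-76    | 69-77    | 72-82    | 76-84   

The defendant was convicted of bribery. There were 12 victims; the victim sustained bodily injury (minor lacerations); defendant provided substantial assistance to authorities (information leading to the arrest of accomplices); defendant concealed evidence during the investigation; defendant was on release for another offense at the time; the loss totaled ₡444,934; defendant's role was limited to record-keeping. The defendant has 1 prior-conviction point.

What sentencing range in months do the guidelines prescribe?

10-17 months

Base offense level for bribery: 5.
A1 applies: 5 + 2 = 7.
A2 applies (level before this adjustment is 7 < 22, so +1): 7 + 1 = 8.
A3 applies (level before this adjustment is 8 < 10, so +1): 8 + 1 = 9.
A4 applies: 9 − 2 = 7.
A5 applies: 7 − 3 = 4.
A6 applies: 4 + 2 = 6.
A7 applies: 6 + 2 = 8.
Final offense level: 8.
Criminal history: 1 prior point → Category A (0-7).
Level 8 falls in the 6-11 band.
Grid: Level 6-11 × Category A = 10-17 months.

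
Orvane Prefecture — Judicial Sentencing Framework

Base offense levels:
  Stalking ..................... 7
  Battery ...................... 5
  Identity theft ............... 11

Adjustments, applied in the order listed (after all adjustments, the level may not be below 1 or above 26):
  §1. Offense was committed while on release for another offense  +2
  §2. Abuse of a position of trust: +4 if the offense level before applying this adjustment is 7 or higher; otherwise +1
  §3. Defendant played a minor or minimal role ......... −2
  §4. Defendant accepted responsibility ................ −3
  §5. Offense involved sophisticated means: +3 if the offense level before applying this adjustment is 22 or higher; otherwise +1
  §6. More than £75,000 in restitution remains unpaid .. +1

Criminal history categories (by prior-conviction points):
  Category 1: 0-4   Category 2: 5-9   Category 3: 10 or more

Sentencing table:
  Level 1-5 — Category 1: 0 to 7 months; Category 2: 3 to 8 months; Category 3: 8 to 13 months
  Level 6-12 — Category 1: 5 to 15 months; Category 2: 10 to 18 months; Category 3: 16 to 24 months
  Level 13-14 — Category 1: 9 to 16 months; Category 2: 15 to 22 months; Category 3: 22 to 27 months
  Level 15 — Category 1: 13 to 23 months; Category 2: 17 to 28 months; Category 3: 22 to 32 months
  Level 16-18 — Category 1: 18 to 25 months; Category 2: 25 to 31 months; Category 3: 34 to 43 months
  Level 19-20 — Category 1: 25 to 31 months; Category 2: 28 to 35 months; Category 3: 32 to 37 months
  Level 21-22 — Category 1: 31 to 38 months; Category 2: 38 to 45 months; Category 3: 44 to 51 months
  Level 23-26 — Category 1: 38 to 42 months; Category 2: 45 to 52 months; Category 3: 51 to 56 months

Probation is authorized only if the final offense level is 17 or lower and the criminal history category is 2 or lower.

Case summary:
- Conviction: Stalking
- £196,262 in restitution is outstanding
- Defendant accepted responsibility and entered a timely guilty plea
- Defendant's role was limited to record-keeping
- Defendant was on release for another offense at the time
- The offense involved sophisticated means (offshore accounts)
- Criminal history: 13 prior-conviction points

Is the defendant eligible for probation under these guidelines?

No

Base offense level for stalking: 7.
§1 applies: 7 + 2 = 9.
§3 applies: 9 − 2 = 7.
§4 applies: 7 − 3 = 4.
§5 applies (level before this adjustment is 4 < 22, so +1): 4 + 1 = 5.
§6 applies: 5 + 1 = 6.
Final offense level: 6.
Criminal history: 13 prior points → Category 3 (10+).
Level 6 falls in the 6-12 band.
Grid: Level 6-12 × Category 3 = 16-24 months.
Probation check: level 6 ≤ 17 and category 3 > 2 → not eligible.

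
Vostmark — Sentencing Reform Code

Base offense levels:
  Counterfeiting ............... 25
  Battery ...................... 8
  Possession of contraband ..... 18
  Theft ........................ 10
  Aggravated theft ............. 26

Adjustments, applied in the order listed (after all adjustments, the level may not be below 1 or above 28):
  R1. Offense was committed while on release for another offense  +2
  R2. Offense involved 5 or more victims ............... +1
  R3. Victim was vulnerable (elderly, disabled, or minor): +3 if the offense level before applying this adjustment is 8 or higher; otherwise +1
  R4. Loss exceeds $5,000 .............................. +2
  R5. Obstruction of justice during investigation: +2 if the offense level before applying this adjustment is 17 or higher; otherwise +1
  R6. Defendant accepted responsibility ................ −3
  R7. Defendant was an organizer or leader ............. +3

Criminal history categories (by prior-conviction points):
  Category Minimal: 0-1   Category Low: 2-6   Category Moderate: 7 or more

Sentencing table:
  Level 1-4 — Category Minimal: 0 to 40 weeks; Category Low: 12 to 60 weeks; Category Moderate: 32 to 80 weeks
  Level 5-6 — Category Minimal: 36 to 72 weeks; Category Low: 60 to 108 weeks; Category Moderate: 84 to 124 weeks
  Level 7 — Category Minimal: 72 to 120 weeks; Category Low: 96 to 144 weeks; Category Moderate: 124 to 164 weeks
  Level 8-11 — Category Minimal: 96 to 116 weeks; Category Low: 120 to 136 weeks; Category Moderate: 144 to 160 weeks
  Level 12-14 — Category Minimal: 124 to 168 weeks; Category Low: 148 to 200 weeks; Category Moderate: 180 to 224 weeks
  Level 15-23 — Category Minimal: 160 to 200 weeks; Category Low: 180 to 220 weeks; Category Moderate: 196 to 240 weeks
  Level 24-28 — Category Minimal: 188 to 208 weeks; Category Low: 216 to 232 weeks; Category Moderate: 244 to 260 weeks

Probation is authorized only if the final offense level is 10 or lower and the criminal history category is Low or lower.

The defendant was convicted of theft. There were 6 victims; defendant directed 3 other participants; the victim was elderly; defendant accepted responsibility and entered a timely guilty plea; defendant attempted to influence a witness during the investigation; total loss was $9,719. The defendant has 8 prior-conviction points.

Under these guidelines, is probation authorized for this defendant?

No

Base offense level for theft: 10.
R2 applies: 10 + 1 = 11.
R3 applies (level before this adjustment is 11 ≥ 8, so +3): 11 + 3 = 14.
R4 applies: 14 + 2 = 16.
R5 applies (level before this adjustment is 16 < 17, so +1): 16 + 1 = 17.
R6 applies: 17 − 3 = 14.
R7 applies: 14 + 3 = 17.
Final offense level: 17.
Criminal history: 8 prior points → Category Moderate (7+).
Level 17 falls in the 15-23 band.
Grid: Level 15-23 × Category Moderate = 196-240 weeks.
Probation check: level 17 > 10 and category Moderate > Low → not eligible.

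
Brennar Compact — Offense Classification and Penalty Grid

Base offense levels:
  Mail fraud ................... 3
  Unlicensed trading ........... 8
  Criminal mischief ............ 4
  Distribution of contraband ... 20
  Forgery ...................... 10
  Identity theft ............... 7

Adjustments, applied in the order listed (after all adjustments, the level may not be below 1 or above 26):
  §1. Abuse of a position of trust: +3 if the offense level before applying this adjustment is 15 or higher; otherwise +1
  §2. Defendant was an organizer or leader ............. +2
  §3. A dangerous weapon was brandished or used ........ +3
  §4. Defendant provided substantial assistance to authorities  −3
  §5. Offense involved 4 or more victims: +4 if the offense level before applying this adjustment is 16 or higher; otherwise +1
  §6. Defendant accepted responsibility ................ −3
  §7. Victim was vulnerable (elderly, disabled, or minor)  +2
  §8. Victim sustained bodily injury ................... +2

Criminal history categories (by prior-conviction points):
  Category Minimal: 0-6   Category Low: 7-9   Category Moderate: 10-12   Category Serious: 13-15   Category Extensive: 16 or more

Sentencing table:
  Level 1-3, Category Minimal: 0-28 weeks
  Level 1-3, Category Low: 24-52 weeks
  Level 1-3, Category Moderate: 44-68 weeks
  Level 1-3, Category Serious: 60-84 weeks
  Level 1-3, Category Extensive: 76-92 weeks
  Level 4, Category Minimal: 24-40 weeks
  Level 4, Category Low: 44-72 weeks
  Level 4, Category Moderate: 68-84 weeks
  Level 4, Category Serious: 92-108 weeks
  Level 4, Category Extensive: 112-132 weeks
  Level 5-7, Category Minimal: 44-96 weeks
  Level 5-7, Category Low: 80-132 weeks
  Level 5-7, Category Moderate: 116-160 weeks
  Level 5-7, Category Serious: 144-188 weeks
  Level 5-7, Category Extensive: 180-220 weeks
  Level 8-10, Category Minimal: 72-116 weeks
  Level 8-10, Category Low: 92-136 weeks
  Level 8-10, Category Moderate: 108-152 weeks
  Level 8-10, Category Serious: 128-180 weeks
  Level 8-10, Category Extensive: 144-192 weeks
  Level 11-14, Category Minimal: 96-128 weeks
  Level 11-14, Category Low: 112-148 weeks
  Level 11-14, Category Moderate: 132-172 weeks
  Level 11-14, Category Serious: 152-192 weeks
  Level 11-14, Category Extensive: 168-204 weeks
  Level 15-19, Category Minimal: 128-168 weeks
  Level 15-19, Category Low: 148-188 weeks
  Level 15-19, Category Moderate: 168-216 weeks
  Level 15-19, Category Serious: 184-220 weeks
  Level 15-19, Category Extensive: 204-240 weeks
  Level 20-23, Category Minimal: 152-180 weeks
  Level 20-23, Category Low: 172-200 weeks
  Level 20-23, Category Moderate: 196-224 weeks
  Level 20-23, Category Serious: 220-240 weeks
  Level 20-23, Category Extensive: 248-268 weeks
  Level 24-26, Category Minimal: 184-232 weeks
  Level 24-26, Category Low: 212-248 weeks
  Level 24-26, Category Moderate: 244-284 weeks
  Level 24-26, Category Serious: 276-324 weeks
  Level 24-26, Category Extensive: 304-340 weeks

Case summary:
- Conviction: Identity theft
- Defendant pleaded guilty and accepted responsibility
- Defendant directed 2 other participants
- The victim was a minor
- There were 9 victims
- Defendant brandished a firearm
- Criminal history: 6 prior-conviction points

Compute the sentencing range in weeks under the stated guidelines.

Base offense level for identity theft: 7.
§1 does not apply.
§2 applies: 7 + 2 = 9.
§3 applies: 9 + 3 = 12.
§5 applies (level before this adjustment is 12 < 16, so +1): 12 + 1 = 13.
§6 applies: 13 − 3 = 10.
§7 applies: 10 + 2 = 12.
Final offense level: 12.
Criminal history: 6 prior points → Category Minimal (0-6).
Level 12 falls in the 11-14 band.
Grid: Level 11-14 × Category Minimal = 96-128 weeks.

96-128 weeks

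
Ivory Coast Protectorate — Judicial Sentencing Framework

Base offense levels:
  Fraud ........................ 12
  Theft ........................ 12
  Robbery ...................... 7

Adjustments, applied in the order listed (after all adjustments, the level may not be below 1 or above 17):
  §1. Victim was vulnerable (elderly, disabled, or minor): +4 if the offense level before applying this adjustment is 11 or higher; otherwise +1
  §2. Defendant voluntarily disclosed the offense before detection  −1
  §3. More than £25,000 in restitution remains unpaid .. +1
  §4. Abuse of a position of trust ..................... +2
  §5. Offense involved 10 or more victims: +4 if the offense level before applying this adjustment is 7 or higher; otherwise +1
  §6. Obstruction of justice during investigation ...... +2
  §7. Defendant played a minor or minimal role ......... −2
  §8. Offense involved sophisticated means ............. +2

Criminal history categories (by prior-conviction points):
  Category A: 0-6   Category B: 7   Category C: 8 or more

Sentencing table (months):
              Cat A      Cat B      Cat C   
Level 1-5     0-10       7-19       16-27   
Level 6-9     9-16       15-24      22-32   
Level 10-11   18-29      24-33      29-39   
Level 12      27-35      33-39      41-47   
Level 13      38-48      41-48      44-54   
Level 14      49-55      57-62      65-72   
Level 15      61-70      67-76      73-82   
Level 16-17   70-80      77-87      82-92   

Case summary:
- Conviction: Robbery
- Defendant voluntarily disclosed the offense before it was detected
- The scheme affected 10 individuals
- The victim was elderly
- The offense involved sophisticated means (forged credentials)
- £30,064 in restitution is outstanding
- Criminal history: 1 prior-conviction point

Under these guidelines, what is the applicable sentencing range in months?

Base offense level for robbery: 7.
§1 applies (level before this adjustment is 7 < 11, so +1): 7 + 1 = 8.
§2 applies: 8 − 1 = 7.
§3 applies: 7 + 1 = 8.
§4 does not apply.
§5 applies (level before this adjustment is 8 ≥ 7, so +4): 8 + 4 = 12.
§6 does not apply.
§7 does not apply.
§8 applies: 12 + 2 = 14.
Final offense level: 14.
Criminal history: 1 prior point → Category A (0-6).
Level 14 falls in the 14 band.
Grid: Level 14 × Category A = 49-55 months.

49-55 months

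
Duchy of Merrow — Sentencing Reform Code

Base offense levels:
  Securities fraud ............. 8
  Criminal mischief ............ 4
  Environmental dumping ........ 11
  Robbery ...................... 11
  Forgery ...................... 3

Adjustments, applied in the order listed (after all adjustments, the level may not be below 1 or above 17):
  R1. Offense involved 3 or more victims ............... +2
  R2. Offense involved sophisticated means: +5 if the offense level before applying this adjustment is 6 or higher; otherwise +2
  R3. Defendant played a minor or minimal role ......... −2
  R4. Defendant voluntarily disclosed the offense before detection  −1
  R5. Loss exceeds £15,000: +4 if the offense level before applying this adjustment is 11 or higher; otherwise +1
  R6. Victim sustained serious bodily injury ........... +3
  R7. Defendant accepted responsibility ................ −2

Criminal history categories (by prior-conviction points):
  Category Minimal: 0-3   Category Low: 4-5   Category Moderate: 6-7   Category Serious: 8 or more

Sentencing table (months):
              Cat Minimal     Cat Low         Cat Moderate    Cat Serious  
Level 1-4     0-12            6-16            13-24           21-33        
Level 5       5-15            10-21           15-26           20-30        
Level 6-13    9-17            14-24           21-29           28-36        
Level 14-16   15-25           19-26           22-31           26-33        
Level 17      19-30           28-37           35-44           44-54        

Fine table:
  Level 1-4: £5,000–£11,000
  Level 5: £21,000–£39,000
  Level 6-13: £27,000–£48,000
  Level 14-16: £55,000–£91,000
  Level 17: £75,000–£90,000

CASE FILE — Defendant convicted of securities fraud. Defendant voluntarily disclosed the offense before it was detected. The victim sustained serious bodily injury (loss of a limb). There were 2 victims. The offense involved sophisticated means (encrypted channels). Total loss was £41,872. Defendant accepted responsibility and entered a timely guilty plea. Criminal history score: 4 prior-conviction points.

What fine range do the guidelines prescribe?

Base offense level for securities fraud: 8.
R1 does not apply.
R2 applies (level before this adjustment is 8 ≥ 6, so +5): 8 + 5 = 13.
R4 applies: 13 − 1 = 12.
R5 applies (level before this adjustment is 12 ≥ 11, so +4): 12 + 4 = 16.
R6 applies: 16 + 3 = 19.
R7 applies: 19 − 2 = 17.
Final offense level: 17.
Level 17 falls in the 17 band.
Fine table: Level 17 → £75,000–£90,000.

£75,000–£90,000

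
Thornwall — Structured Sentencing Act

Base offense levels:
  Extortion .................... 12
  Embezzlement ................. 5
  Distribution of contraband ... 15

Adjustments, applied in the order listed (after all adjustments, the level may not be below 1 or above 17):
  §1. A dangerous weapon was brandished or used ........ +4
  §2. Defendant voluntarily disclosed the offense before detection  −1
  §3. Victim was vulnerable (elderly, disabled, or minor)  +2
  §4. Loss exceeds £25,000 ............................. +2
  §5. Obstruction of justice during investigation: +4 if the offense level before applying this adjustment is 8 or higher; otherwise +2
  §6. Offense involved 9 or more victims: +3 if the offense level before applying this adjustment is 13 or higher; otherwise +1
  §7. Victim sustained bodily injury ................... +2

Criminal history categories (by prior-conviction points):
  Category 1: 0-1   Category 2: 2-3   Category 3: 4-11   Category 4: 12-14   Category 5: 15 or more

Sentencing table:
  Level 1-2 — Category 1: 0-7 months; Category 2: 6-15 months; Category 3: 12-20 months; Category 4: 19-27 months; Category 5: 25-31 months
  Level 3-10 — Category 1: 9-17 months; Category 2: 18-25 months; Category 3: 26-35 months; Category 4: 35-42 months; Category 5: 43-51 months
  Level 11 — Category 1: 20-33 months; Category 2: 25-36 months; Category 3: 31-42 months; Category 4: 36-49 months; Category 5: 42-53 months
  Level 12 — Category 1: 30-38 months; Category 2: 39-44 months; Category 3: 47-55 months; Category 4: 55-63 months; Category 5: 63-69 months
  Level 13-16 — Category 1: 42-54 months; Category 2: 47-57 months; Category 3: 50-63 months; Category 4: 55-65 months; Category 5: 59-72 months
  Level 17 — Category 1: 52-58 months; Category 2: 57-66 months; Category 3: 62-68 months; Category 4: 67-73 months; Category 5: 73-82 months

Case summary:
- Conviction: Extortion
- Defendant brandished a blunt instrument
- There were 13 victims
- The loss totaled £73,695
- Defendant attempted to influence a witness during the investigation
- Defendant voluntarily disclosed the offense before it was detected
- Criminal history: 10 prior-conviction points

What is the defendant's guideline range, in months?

62-68 months

Base offense level for extortion: 12.
§1 applies: 12 + 4 = 16.
§2 applies: 16 − 1 = 15.
§4 applies: 15 + 2 = 17.
§5 applies (level before this adjustment is 17 ≥ 8, so +4): 17 + 4 = 21.
§6 applies (level before this adjustment is 21 ≥ 13, so +3): 21 + 3 = 24.
§7 does not apply.
Level 24 exceeds the maximum of 17; capped at 17.
Final offense level: 17.
Criminal history: 10 prior points → Category 3 (4-11).
Level 17 falls in the 17 band.
Grid: Level 17 × Category 3 = 62-68 months.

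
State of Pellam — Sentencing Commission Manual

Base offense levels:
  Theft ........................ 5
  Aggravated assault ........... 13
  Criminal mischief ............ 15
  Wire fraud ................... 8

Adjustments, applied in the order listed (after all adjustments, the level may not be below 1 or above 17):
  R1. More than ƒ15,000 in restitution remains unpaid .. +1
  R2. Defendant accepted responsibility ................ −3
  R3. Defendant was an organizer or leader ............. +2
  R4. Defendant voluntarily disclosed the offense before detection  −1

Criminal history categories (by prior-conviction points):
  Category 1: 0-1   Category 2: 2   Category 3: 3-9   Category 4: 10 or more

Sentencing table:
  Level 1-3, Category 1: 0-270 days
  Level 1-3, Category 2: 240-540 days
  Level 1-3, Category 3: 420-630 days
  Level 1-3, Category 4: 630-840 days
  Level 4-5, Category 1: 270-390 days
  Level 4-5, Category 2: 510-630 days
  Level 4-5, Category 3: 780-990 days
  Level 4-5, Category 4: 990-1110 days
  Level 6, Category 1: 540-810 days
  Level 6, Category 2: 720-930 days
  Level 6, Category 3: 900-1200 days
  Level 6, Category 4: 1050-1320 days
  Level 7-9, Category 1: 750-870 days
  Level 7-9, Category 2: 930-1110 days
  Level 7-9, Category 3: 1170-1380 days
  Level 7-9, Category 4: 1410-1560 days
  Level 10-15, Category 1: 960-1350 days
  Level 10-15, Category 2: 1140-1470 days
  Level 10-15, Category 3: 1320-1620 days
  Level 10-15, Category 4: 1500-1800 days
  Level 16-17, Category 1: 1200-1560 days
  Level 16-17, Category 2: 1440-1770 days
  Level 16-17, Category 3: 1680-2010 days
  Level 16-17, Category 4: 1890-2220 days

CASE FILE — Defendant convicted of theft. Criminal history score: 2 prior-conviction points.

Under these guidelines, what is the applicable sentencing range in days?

510-630 days

Base offense level for theft: 5.
Final offense level: 5.
Criminal history: 2 prior points → Category 2 (2).
Level 5 falls in the 4-5 band.
Grid: Level 4-5 × Category 2 = 510-630 days.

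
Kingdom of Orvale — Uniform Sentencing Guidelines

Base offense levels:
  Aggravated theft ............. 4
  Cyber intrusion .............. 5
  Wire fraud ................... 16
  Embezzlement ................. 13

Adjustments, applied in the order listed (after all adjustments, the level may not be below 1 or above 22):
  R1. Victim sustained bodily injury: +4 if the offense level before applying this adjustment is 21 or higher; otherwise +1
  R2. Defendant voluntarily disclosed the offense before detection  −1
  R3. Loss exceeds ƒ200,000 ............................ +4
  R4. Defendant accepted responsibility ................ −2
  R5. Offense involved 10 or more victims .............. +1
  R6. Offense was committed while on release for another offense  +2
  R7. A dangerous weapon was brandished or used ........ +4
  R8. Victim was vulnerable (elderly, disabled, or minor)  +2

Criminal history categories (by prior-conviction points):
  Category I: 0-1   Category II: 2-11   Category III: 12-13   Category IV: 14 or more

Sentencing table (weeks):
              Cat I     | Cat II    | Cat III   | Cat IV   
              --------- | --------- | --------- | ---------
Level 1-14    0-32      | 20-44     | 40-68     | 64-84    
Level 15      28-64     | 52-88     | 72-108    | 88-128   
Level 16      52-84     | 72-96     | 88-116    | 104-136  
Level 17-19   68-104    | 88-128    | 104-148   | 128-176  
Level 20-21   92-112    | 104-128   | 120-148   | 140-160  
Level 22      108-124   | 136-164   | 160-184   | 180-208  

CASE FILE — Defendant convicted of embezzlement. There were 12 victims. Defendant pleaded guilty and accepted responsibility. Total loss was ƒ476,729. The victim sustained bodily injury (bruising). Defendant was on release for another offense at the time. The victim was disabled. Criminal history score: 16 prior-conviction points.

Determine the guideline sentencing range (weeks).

140-160 weeks

Base offense level for embezzlement: 13.
R1 applies (level before this adjustment is 13 < 21, so +1): 13 + 1 = 14.
R3 applies: 14 + 4 = 18.
R4 applies: 18 − 2 = 16.
R5 applies: 16 + 1 = 17.
R6 applies: 17 + 2 = 19.
R8 applies: 19 + 2 = 21.
Final offense level: 21.
Criminal history: 16 prior points → Category IV (14+).
Level 21 falls in the 20-21 band.
Grid: Level 20-21 × Category IV = 140-160 weeks.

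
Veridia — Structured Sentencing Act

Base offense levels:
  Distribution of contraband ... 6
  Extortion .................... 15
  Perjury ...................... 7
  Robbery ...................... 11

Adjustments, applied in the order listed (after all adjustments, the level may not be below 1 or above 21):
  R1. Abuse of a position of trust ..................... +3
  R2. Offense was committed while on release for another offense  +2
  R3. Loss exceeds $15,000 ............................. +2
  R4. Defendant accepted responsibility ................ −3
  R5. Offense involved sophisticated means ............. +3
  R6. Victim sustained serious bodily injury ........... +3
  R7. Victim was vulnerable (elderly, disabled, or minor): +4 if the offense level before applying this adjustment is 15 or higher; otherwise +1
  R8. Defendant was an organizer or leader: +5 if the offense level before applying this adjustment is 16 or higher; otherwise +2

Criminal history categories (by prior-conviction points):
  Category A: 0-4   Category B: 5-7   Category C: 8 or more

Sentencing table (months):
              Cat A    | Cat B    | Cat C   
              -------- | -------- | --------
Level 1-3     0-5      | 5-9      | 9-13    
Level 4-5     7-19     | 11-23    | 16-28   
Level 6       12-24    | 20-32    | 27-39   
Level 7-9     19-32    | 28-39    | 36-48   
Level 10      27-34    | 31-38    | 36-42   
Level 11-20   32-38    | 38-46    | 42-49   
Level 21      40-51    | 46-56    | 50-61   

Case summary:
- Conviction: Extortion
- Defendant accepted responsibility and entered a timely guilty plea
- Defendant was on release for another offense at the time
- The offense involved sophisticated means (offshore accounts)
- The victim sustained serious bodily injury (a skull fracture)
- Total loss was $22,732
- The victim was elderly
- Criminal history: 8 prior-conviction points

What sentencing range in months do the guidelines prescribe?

50-61 months

Base offense level for extortion: 15.
R1 does not apply.
R2 applies: 15 + 2 = 17.
R3 applies: 17 + 2 = 19.
R4 applies: 19 − 3 = 16.
R5 applies: 16 + 3 = 19.
R6 applies: 19 + 3 = 22.
R7 applies (level before this adjustment is 22 ≥ 15, so +4): 22 + 4 = 26.
R8 does not apply.
Level 26 exceeds the maximum of 21; capped at 21.
Final offense level: 21.
Criminal history: 8 prior points → Category C (8+).
Level 21 falls in the 21 band.
Grid: Level 21 × Category C = 50-61 months.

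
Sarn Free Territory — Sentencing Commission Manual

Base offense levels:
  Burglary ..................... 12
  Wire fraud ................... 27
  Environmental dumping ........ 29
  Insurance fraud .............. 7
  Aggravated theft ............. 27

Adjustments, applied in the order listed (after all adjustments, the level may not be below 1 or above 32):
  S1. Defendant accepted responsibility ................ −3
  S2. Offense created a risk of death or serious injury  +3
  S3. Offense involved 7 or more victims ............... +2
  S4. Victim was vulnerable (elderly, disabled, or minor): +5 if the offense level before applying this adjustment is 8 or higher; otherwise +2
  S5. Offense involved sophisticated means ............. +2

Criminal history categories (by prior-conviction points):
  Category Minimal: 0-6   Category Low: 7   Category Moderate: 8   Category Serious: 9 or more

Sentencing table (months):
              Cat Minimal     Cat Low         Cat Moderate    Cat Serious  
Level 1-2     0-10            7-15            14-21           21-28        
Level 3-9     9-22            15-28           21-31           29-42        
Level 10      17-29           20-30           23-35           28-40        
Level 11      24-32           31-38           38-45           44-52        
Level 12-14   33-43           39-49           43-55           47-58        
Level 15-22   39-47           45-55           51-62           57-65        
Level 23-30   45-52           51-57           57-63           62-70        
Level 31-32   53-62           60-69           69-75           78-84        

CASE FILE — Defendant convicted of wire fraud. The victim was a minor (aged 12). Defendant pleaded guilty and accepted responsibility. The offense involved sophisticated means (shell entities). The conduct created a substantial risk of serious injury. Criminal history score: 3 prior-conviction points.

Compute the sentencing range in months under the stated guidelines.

Base offense level for wire fraud: 27.
S1 applies: 27 − 3 = 24.
S2 applies: 24 + 3 = 27.
S4 applies (level before this adjustment is 27 ≥ 8, so +5): 27 + 5 = 32.
S5 applies: 32 + 2 = 34.
Level 34 exceeds the maximum of 32; capped at 32.
Final offense level: 32.
Criminal history: 3 prior points → Category Minimal (0-6).
Level 32 falls in the 31-32 band.
Grid: Level 31-32 × Category Minimal = 53-62 months.

53-62 months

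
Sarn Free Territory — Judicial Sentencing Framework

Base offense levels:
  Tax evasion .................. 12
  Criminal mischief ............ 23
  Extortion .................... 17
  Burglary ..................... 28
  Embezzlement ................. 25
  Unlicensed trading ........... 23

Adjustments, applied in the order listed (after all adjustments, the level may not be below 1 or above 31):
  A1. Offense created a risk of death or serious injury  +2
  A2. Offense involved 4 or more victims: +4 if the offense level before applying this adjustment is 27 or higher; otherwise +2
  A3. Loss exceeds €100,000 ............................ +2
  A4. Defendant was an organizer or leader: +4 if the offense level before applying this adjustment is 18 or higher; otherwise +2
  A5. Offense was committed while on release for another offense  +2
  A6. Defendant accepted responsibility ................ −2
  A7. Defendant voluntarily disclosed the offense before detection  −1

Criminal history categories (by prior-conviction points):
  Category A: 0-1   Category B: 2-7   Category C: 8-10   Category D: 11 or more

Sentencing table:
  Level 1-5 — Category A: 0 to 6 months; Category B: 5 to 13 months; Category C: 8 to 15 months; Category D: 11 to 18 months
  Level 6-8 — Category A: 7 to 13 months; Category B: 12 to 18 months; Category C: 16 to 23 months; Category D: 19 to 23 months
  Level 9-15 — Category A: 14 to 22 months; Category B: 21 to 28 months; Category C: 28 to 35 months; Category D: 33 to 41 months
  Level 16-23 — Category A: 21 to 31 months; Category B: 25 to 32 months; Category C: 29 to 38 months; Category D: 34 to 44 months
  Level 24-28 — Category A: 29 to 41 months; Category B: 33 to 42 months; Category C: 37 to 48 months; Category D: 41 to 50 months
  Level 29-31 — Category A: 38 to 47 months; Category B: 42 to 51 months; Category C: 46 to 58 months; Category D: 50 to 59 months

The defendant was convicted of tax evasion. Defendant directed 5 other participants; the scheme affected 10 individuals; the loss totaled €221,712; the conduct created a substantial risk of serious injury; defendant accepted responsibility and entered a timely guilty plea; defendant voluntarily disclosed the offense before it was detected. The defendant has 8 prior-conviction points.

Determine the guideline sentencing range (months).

Base offense level for tax evasion: 12.
A1 applies: 12 + 2 = 14.
A2 applies (level before this adjustment is 14 < 27, so +2): 14 + 2 = 16.
A3 applies: 16 + 2 = 18.
A4 applies (level before this adjustment is 18 ≥ 18, so +4): 18 + 4 = 22.
A6 applies: 22 − 2 = 20.
A7 applies: 20 − 1 = 19.
Final offense level: 19.
Criminal history: 8 prior points → Category C (8-10).
Level 19 falls in the 16-23 band.
Grid: Level 16-23 × Category C = 29-38 months.

29-38 months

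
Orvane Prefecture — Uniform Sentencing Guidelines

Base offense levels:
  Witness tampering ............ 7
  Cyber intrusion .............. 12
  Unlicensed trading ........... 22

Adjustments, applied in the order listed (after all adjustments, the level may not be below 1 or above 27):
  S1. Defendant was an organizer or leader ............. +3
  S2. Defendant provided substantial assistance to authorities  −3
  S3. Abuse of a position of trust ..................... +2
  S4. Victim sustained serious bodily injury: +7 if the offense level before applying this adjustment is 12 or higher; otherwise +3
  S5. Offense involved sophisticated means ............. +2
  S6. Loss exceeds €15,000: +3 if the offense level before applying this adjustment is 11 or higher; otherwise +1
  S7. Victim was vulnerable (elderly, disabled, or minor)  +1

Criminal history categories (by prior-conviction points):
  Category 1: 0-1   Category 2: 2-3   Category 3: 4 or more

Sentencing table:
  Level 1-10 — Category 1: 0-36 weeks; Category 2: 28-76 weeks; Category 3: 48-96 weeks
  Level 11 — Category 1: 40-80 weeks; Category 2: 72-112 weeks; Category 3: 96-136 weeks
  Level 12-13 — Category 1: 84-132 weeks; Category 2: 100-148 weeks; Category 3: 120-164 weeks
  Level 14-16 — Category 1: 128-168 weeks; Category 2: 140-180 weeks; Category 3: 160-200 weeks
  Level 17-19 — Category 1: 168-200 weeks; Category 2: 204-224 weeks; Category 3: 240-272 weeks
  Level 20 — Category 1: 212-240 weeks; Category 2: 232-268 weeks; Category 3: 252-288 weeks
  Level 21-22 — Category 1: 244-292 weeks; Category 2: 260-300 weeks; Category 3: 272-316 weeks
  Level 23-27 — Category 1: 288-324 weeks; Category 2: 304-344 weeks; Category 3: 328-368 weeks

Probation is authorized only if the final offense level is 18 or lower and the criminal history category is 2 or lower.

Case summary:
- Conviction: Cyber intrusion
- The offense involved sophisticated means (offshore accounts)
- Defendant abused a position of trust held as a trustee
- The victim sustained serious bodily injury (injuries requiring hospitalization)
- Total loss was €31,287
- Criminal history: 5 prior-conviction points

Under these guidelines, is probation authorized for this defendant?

No

Base offense level for cyber intrusion: 12.
S2 does not apply.
S3 applies: 12 + 2 = 14.
S4 applies (level before this adjustment is 14 ≥ 12, so +7): 14 + 7 = 21.
S5 applies: 21 + 2 = 23.
S6 applies (level before this adjustment is 23 ≥ 11, so +3): 23 + 3 = 26.
Final offense level: 26.
Criminal history: 5 prior points → Category 3 (4+).
Level 26 falls in the 23-27 band.
Grid: Level 23-27 × Category 3 = 328-368 weeks.
Probation check: level 26 > 18 and category 3 > 2 → not eligible.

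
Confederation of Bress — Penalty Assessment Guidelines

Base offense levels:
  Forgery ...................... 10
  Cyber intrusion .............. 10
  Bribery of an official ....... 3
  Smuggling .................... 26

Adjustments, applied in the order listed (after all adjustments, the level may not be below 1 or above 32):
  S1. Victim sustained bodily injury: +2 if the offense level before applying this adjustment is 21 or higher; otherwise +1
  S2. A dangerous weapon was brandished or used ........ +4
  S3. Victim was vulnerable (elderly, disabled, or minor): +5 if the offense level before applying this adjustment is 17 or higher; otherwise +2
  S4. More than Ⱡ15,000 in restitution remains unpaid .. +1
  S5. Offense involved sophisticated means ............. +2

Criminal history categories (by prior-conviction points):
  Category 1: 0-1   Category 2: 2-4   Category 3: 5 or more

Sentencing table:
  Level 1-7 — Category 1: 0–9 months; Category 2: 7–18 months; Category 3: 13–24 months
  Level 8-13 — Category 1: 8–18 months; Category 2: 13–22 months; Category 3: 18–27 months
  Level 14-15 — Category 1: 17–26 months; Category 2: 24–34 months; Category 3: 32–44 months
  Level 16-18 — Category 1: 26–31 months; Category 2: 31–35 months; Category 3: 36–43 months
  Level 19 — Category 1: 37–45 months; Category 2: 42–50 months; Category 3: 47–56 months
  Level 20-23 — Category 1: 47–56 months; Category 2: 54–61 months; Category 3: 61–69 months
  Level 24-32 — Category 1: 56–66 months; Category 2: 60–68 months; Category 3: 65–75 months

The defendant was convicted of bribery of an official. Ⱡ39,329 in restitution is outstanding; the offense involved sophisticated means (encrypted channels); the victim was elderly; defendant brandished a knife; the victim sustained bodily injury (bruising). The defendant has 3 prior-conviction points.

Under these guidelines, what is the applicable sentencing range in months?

13-22 months

Base offense level for bribery of an official: 3.
S1 applies (level before this adjustment is 3 < 21, so +1): 3 + 1 = 4.
S2 applies: 4 + 4 = 8.
S3 applies (level before this adjustment is 8 < 17, so +2): 8 + 2 = 10.
S4 applies: 10 + 1 = 11.
S5 applies: 11 + 2 = 13.
Final offense level: 13.
Criminal history: 3 prior points → Category 2 (2-4).
Level 13 falls in the 8-13 band.
Grid: Level 8-13 × Category 2 = 13-22 months.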